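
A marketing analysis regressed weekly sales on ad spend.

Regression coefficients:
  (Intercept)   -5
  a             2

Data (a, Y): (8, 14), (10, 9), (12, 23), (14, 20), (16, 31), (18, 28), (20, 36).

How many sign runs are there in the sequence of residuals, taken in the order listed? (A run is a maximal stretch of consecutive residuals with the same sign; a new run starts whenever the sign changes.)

7 runs

a=8: ŷ = -5 + 2·8 = 11; r = 14 − 11 = 3
a=10: ŷ = -5 + 2·10 = 15; r = 9 − 15 = -6
a=12: ŷ = -5 + 2·12 = 19; r = 23 − 19 = 4
a=14: ŷ = -5 + 2·14 = 23; r = 20 − 23 = -3
a=16: ŷ = -5 + 2·16 = 27; r = 31 − 27 = 4
a=18: ŷ = -5 + 2·18 = 31; r = 28 − 31 = -3
a=20: ŷ = -5 + 2·20 = 35; r = 36 − 35 = 1
Signs: + − + − + − +
Runs: +×1, −×1, +×1, −×1, +×1, −×1, +×1 → 7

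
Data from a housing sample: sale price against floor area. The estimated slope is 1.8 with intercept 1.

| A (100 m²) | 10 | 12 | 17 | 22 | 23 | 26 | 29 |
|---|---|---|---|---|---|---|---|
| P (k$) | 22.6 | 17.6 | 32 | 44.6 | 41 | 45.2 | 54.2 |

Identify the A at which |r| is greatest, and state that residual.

A=10: ŷ = 1 + 1.8·10 = 19; r = 22.6 − 19 = 3.6
A=12: ŷ = 1 + 1.8·12 = 22.6; r = 17.6 − 22.6 = -5
A=17: ŷ = 1 + 1.8·17 = 31.6; r = 32 − 31.6 = 0.4
A=22: ŷ = 1 + 1.8·22 = 40.6; r = 44.6 − 40.6 = 4
A=23: ŷ = 1 + 1.8·23 = 42.4; r = 41 − 42.4 = -1.4
A=26: ŷ = 1 + 1.8·26 = 47.8; r = 45.2 − 47.8 = -2.6
A=29: ŷ = 1 + 1.8·29 = 53.2; r = 54.2 − 53.2 = 1
Largest |r| is 5 at A = 12, residual -5.

A = 12, r = -5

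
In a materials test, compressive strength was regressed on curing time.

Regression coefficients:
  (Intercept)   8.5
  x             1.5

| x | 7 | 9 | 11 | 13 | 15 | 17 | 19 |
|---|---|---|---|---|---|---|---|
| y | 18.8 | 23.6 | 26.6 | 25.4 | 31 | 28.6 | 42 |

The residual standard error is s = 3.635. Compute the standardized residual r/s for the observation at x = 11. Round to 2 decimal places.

0.44

ŷ = 8.5 + 1.5·11 = 25
r = 26.6 − 25 = 1.6
r/s = 1.6 / 3.635 = 0.44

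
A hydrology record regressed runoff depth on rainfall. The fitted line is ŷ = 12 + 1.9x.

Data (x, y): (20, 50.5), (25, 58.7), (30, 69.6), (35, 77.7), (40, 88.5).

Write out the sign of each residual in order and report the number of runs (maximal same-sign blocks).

5 runs

x=20: ŷ = 12 + 1.9·20 = 50; r = 50.5 − 50 = 0.5
x=25: ŷ = 12 + 1.9·25 = 59.5; r = 58.7 − 59.5 = -0.8
x=30: ŷ = 12 + 1.9·30 = 69; r = 69.6 − 69 = 0.6
x=35: ŷ = 12 + 1.9·35 = 78.5; r = 77.7 − 78.5 = -0.8
x=40: ŷ = 12 + 1.9·40 = 88; r = 88.5 − 88 = 0.5
Signs: + − + − +
Runs: +×1, −×1, +×1, −×1, +×1 → 5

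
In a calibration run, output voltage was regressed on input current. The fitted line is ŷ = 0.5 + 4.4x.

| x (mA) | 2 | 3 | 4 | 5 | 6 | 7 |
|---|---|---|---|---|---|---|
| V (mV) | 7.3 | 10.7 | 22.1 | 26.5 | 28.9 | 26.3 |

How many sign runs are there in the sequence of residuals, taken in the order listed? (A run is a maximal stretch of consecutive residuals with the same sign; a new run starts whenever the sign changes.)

x=2: ŷ = 0.5 + 4.4·2 = 9.3; e = 7.3 − 9.3 = -2
x=3: ŷ = 0.5 + 4.4·3 = 13.7; e = 10.7 − 13.7 = -3
x=4: ŷ = 0.5 + 4.4·4 = 18.1; e = 22.1 − 18.1 = 4
x=5: ŷ = 0.5 + 4.4·5 = 22.5; e = 26.5 − 22.5 = 4
x=6: ŷ = 0.5 + 4.4·6 = 26.9; e = 28.9 − 26.9 = 2
x=7: ŷ = 0.5 + 4.4·7 = 31.3; e = 26.3 − 31.3 = -5
Signs: − − + + + −
Runs: −×2, +×3, −×1 → 3

3 runs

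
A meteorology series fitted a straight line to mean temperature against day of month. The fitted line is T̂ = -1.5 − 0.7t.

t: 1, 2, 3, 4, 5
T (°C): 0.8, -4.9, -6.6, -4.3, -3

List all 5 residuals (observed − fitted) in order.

3, -2, -3, 0, 2

t=1: T̂ = -1.5 − 0.7·1 = -2.2; r = 0.8 − (-2.2) = 3
t=2: T̂ = -1.5 − 0.7·2 = -2.9; r = -4.9 − (-2.9) = -2
t=3: T̂ = -1.5 − 0.7·3 = -3.6; r = -6.6 − (-3.6) = -3
t=4: T̂ = -1.5 − 0.7·4 = -4.3; r = -4.3 − (-4.3) = 0
t=5: T̂ = -1.5 − 0.7·5 = -5; r = -3 − (-5) = 2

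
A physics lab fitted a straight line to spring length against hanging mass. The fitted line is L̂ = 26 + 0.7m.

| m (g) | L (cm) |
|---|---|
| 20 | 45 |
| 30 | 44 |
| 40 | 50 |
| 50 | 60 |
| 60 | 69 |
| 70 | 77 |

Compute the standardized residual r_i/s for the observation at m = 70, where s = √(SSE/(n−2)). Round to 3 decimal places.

m=20: L̂ = 26 + 0.7·20 = 40; r = 45 − 40 = 5
m=30: L̂ = 26 + 0.7·30 = 47; r = 44 − 47 = -3
m=40: L̂ = 26 + 0.7·40 = 54; r = 50 − 54 = -4
m=50: L̂ = 26 + 0.7·50 = 61; r = 60 − 61 = -1
m=60: L̂ = 26 + 0.7·60 = 68; r = 69 − 68 = 1
m=70: L̂ = 26 + 0.7·70 = 75; r = 77 − 75 = 2
SSE = 25 + 9 + 16 + 1 + 1 + 4 = 56
s = √(56/4) = 3.74166
r/s = 2 / 3.74166 = 0.535

0.535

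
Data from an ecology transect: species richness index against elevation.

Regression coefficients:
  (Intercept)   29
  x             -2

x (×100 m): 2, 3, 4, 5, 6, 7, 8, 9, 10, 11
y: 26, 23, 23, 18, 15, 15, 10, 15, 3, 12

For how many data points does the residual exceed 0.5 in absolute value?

x=2: ŷ = 29 − 2·2 = 25; r = 26 − 25 = 1
x=3: ŷ = 29 − 2·3 = 23; r = 23 − 23 = 0
x=4: ŷ = 29 − 2·4 = 21; r = 23 − 21 = 2
x=5: ŷ = 29 − 2·5 = 19; r = 18 − 19 = -1
x=6: ŷ = 29 − 2·6 = 17; r = 15 − 17 = -2
x=7: ŷ = 29 − 2·7 = 15; r = 15 − 15 = 0
x=8: ŷ = 29 − 2·8 = 13; r = 10 − 13 = -3
x=9: ŷ = 29 − 2·9 = 11; r = 15 − 11 = 4
x=10: ŷ = 29 − 2·10 = 9; r = 3 − 9 = -6
x=11: ŷ = 29 − 2·11 = 7; r = 12 − 7 = 5
|r| > 0.5: x=2 (|r|=1), x=4 (|r|=2), x=5 (|r|=1), x=6 (|r|=2), x=8 (|r|=3), x=9 (|r|=4), x=10 (|r|=6), x=11 (|r|=5) → 8

8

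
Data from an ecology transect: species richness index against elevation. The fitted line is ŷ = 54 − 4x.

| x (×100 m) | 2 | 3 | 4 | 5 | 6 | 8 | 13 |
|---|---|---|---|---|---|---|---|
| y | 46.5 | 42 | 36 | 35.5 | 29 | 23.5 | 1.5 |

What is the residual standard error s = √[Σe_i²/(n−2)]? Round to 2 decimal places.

x=2: ŷ = 54 − 4·2 = 46; e = 46.5 − 46 = 0.5
x=3: ŷ = 54 − 4·3 = 42; e = 42 − 42 = 0
x=4: ŷ = 54 − 4·4 = 38; e = 36 − 38 = -2
x=5: ŷ = 54 − 4·5 = 34; e = 35.5 − 34 = 1.5
x=6: ŷ = 54 − 4·6 = 30; e = 29 − 30 = -1
x=8: ŷ = 54 − 4·8 = 22; e = 23.5 − 22 = 1.5
x=13: ŷ = 54 − 4·13 = 2; e = 1.5 − 2 = -0.5
SSE = 0.25 + 0 + 4 + 2.25 + 1 + 2.25 + 0.25 = 10
s = √(10/5) = √2 ≈ 1.41

s = 1.41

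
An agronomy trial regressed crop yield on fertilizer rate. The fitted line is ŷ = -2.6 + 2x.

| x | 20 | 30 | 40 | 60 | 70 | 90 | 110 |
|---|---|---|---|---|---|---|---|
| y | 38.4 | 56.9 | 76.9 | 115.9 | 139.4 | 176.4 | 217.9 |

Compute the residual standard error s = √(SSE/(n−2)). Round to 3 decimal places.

s = 1.342

x=20: ŷ = -2.6 + 2·20 = 37.4; r = 38.4 − 37.4 = 1
x=30: ŷ = -2.6 + 2·30 = 57.4; r = 56.9 − 57.4 = -0.5
x=40: ŷ = -2.6 + 2·40 = 77.4; r = 76.9 − 77.4 = -0.5
x=60: ŷ = -2.6 + 2·60 = 117.4; r = 115.9 − 117.4 = -1.5
x=70: ŷ = -2.6 + 2·70 = 137.4; r = 139.4 − 137.4 = 2
x=90: ŷ = -2.6 + 2·90 = 177.4; r = 176.4 − 177.4 = -1
x=110: ŷ = -2.6 + 2·110 = 217.4; r = 217.9 − 217.4 = 0.5
SSE = 1 + 0.25 + 0.25 + 2.25 + 4 + 1 + 0.25 = 9
s = √(9/5) = √1.8 ≈ 1.342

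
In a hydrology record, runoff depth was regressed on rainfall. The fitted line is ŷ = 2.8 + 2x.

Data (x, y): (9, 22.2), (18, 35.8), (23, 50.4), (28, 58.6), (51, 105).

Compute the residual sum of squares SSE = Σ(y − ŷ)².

x=9: ŷ = 2.8 + 2·9 = 20.8; r = 22.2 − 20.8 = 1.4
x=18: ŷ = 2.8 + 2·18 = 38.8; r = 35.8 − 38.8 = -3
x=23: ŷ = 2.8 + 2·23 = 48.8; r = 50.4 − 48.8 = 1.6
x=28: ŷ = 2.8 + 2·28 = 58.8; r = 58.6 − 58.8 = -0.2
x=51: ŷ = 2.8 + 2·51 = 104.8; r = 105 − 104.8 = 0.2
SSE = 1.96 + 9 + 2.56 + 0.04 + 0.04 = 13.6

SSE = 13.6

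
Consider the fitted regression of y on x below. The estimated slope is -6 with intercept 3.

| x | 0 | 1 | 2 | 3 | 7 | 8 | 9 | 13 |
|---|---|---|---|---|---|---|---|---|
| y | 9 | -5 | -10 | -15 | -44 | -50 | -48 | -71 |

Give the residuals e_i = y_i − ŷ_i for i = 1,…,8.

6, -2, -1, 0, -5, -5, 3, 4

x=0: ŷ = 3 − 6·0 = 3; e = 9 − 3 = 6
x=1: ŷ = 3 − 6·1 = -3; e = -5 − (-3) = -2
x=2: ŷ = 3 − 6·2 = -9; e = -10 − (-9) = -1
x=3: ŷ = 3 − 6·3 = -15; e = -15 − (-15) = 0
x=7: ŷ = 3 − 6·7 = -39; e = -44 − (-39) = -5
x=8: ŷ = 3 − 6·8 = -45; e = -50 − (-45) = -5
x=9: ŷ = 3 − 6·9 = -51; e = -48 − (-51) = 3
x=13: ŷ = 3 − 6·13 = -75; e = -71 − (-75) = 4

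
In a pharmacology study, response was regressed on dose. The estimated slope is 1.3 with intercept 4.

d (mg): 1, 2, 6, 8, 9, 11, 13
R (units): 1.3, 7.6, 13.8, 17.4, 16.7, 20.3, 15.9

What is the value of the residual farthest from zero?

e = -5

d=1: R̂ = 4 + 1.3·1 = 5.3; e = 1.3 − 5.3 = -4
d=2: R̂ = 4 + 1.3·2 = 6.6; e = 7.6 − 6.6 = 1
d=6: R̂ = 4 + 1.3·6 = 11.8; e = 13.8 − 11.8 = 2
d=8: R̂ = 4 + 1.3·8 = 14.4; e = 17.4 − 14.4 = 3
d=9: R̂ = 4 + 1.3·9 = 15.7; e = 16.7 − 15.7 = 1
d=11: R̂ = 4 + 1.3·11 = 18.3; e = 20.3 − 18.3 = 2
d=13: R̂ = 4 + 1.3·13 = 20.9; e = 15.9 − 20.9 = -5
Largest |e| is 5 at d = 13, residual -5.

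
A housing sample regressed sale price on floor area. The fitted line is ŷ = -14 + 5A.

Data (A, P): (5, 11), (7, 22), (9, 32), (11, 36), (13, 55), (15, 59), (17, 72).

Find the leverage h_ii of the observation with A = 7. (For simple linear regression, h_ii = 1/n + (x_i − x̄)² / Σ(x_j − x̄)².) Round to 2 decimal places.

Ā = (5 + 7 + 9 + 11 + 13 + 15 + 17)/7 = 11
Σ(A − Ā)² = 36 + 16 + 4 + 0 + 4 + 16 + 36 = 112
h = 1/7 + (-4)²/112 = 0.142857 + 0.142857 = 0.29

h = 0.29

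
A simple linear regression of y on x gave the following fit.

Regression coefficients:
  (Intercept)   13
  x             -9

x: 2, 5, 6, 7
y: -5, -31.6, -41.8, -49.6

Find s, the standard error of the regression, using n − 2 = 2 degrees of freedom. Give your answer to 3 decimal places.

x=2: ŷ = 13 − 9·2 = -5; r = -5 − (-5) = 0
x=5: ŷ = 13 − 9·5 = -32; r = -31.6 − (-32) = 0.4
x=6: ŷ = 13 − 9·6 = -41; r = -41.8 − (-41) = -0.8
x=7: ŷ = 13 − 9·7 = -50; r = -49.6 − (-50) = 0.4
SSE = 0 + 0.16 + 0.64 + 0.16 = 0.96
s = √(0.96/2) = √0.48 ≈ 0.693

s = 0.693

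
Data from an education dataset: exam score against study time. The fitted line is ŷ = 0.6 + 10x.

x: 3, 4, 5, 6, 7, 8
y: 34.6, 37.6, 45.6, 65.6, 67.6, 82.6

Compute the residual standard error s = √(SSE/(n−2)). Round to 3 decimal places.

s = 4.690

x=3: ŷ = 0.6 + 10·3 = 30.6; e = 34.6 − 30.6 = 4
x=4: ŷ = 0.6 + 10·4 = 40.6; e = 37.6 − 40.6 = -3
x=5: ŷ = 0.6 + 10·5 = 50.6; e = 45.6 − 50.6 = -5
x=6: ŷ = 0.6 + 10·6 = 60.6; e = 65.6 − 60.6 = 5
x=7: ŷ = 0.6 + 10·7 = 70.6; e = 67.6 − 70.6 = -3
x=8: ŷ = 0.6 + 10·8 = 80.6; e = 82.6 − 80.6 = 2
SSE = 16 + 9 + 25 + 25 + 9 + 4 = 88
s = √(88/4) = √22 ≈ 4.690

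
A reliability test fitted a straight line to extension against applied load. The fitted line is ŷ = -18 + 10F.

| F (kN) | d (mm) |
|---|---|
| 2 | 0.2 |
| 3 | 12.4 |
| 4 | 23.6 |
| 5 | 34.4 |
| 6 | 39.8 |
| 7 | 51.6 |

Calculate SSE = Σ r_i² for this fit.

SSE = 16.72

F=2: ŷ = -18 + 10·2 = 2; r = 0.2 − 2 = -1.8
F=3: ŷ = -18 + 10·3 = 12; r = 12.4 − 12 = 0.4
F=4: ŷ = -18 + 10·4 = 22; r = 23.6 − 22 = 1.6
F=5: ŷ = -18 + 10·5 = 32; r = 34.4 − 32 = 2.4
F=6: ŷ = -18 + 10·6 = 42; r = 39.8 − 42 = -2.2
F=7: ŷ = -18 + 10·7 = 52; r = 51.6 − 52 = -0.4
SSE = 3.24 + 0.16 + 2.56 + 5.76 + 4.84 + 0.16 = 16.72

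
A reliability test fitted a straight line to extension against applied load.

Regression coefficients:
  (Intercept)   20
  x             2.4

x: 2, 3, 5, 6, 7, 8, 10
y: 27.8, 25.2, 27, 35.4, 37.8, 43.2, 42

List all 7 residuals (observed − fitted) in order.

3, -2, -5, 1, 1, 4, -2

x=2: ŷ = 20 + 2.4·2 = 24.8; e = 27.8 − 24.8 = 3
x=3: ŷ = 20 + 2.4·3 = 27.2; e = 25.2 − 27.2 = -2
x=5: ŷ = 20 + 2.4·5 = 32; e = 27 − 32 = -5
x=6: ŷ = 20 + 2.4·6 = 34.4; e = 35.4 − 34.4 = 1
x=7: ŷ = 20 + 2.4·7 = 36.8; e = 37.8 − 36.8 = 1
x=8: ŷ = 20 + 2.4·8 = 39.2; e = 43.2 − 39.2 = 4
x=10: ŷ = 20 + 2.4·10 = 44; e = 42 − 44 = -2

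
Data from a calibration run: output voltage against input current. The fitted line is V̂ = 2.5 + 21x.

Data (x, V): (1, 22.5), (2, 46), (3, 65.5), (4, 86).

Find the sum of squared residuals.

SSE = 3.5

x=1: V̂ = 2.5 + 21·1 = 23.5; r = 22.5 − 23.5 = -1
x=2: V̂ = 2.5 + 21·2 = 44.5; r = 46 − 44.5 = 1.5
x=3: V̂ = 2.5 + 21·3 = 65.5; r = 65.5 − 65.5 = 0
x=4: V̂ = 2.5 + 21·4 = 86.5; r = 86 − 86.5 = -0.5
SSE = 1 + 2.25 + 0 + 0.25 = 3.5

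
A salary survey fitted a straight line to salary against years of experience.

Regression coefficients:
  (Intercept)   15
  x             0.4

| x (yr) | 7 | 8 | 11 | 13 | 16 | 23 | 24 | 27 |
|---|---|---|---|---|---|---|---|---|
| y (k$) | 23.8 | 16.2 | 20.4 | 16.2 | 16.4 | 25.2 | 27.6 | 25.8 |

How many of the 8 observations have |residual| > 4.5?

x=7: ŷ = 15 + 0.4·7 = 17.8; r = 23.8 − 17.8 = 6
x=8: ŷ = 15 + 0.4·8 = 18.2; r = 16.2 − 18.2 = -2
x=11: ŷ = 15 + 0.4·11 = 19.4; r = 20.4 − 19.4 = 1
x=13: ŷ = 15 + 0.4·13 = 20.2; r = 16.2 − 20.2 = -4
x=16: ŷ = 15 + 0.4·16 = 21.4; r = 16.4 − 21.4 = -5
x=23: ŷ = 15 + 0.4·23 = 24.2; r = 25.2 − 24.2 = 1
x=24: ŷ = 15 + 0.4·24 = 24.6; r = 27.6 − 24.6 = 3
x=27: ŷ = 15 + 0.4·27 = 25.8; r = 25.8 − 25.8 = 0
|r| > 4.5: x=7 (|r|=6), x=16 (|r|=5) → 2

2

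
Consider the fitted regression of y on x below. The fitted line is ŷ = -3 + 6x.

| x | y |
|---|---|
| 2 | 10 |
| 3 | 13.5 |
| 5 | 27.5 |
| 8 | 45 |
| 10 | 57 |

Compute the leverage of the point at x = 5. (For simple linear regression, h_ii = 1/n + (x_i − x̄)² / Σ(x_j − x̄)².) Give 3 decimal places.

h = 0.208

x̄ = (2 + 3 + 5 + 8 + 10)/5 = 5.6
Σ(x − x̄)² = 12.96 + 6.76 + 0.36 + 5.76 + 19.36 = 45.2
h = 1/5 + (-0.6)²/45.2 = 0.2 + 0.0079646 = 0.208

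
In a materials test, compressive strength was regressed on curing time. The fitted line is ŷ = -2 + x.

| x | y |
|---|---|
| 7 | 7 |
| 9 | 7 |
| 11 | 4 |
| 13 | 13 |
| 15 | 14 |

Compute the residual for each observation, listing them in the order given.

x=7: ŷ = -2 + 7 = 5; e = 7 − 5 = 2
x=9: ŷ = -2 + 9 = 7; e = 7 − 7 = 0
x=11: ŷ = -2 + 11 = 9; e = 4 − 9 = -5
x=13: ŷ = -2 + 13 = 11; e = 13 − 11 = 2
x=15: ŷ = -2 + 15 = 13; e = 14 − 13 = 1

2, 0, -5, 2, 1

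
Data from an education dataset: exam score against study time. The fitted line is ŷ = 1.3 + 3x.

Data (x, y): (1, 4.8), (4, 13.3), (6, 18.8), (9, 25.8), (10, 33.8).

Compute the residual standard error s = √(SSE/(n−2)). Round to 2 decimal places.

s = 2.08

x=1: ŷ = 1.3 + 3·1 = 4.3; e = 4.8 − 4.3 = 0.5
x=4: ŷ = 1.3 + 3·4 = 13.3; e = 13.3 − 13.3 = 0
x=6: ŷ = 1.3 + 3·6 = 19.3; e = 18.8 − 19.3 = -0.5
x=9: ŷ = 1.3 + 3·9 = 28.3; e = 25.8 − 28.3 = -2.5
x=10: ŷ = 1.3 + 3·10 = 31.3; e = 33.8 − 31.3 = 2.5
SSE = 0.25 + 0 + 0.25 + 6.25 + 6.25 = 13
s = √(13/3) = √4.33333 ≈ 2.08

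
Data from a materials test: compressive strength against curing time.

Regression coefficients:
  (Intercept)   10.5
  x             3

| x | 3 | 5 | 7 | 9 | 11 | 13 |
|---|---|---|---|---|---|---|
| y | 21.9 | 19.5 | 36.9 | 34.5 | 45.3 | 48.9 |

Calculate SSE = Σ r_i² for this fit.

x=3: ŷ = 10.5 + 3·3 = 19.5; r = 21.9 − 19.5 = 2.4
x=5: ŷ = 10.5 + 3·5 = 25.5; r = 19.5 − 25.5 = -6
x=7: ŷ = 10.5 + 3·7 = 31.5; r = 36.9 − 31.5 = 5.4
x=9: ŷ = 10.5 + 3·9 = 37.5; r = 34.5 − 37.5 = -3
x=11: ŷ = 10.5 + 3·11 = 43.5; r = 45.3 − 43.5 = 1.8
x=13: ŷ = 10.5 + 3·13 = 49.5; r = 48.9 − 49.5 = -0.6
SSE = 5.76 + 36 + 29.16 + 9 + 3.24 + 0.36 = 83.52

SSE = 83.52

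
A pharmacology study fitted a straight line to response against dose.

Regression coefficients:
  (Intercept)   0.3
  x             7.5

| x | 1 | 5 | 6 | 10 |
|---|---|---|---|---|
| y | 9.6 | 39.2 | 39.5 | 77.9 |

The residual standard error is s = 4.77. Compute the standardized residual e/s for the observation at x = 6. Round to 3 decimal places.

ŷ = 0.3 + 7.5·6 = 45.3
e = 39.5 − 45.3 = -5.8
e/s = -5.8 / 4.77 = -1.216

-1.216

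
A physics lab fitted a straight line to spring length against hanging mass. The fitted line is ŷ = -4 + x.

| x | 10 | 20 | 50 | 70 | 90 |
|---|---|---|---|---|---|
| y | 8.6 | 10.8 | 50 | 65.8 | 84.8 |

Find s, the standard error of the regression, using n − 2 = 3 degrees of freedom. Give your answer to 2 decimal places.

x=10: ŷ = -4 + 10 = 6; e = 8.6 − 6 = 2.6
x=20: ŷ = -4 + 20 = 16; e = 10.8 − 16 = -5.2
x=50: ŷ = -4 + 50 = 46; e = 50 − 46 = 4
x=70: ŷ = -4 + 70 = 66; e = 65.8 − 66 = -0.2
x=90: ŷ = -4 + 90 = 86; e = 84.8 − 86 = -1.2
SSE = 6.76 + 27.04 + 16 + 0.04 + 1.44 = 51.28
s = √(51.28/3) = √17.0933 ≈ 4.13

s = 4.13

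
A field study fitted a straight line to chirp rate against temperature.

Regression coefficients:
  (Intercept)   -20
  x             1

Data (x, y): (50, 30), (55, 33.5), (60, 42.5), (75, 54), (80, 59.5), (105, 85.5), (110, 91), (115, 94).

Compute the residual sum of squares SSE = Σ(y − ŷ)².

SSE = 12

x=50: ŷ = -20 + 50 = 30; e = 30 − 30 = 0
x=55: ŷ = -20 + 55 = 35; e = 33.5 − 35 = -1.5
x=60: ŷ = -20 + 60 = 40; e = 42.5 − 40 = 2.5
x=75: ŷ = -20 + 75 = 55; e = 54 − 55 = -1
x=80: ŷ = -20 + 80 = 60; e = 59.5 − 60 = -0.5
x=105: ŷ = -20 + 105 = 85; e = 85.5 − 85 = 0.5
x=110: ŷ = -20 + 110 = 90; e = 91 − 90 = 1
x=115: ŷ = -20 + 115 = 95; e = 94 − 95 = -1
SSE = 0 + 2.25 + 6.25 + 1 + 0.25 + 0.25 + 1 + 1 = 12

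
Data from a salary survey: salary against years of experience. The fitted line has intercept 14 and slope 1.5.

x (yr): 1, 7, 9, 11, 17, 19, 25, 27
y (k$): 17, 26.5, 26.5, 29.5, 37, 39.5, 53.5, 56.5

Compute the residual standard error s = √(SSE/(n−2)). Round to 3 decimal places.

s = 2.291

x=1: ŷ = 14 + 1.5·1 = 15.5; e = 17 − 15.5 = 1.5
x=7: ŷ = 14 + 1.5·7 = 24.5; e = 26.5 − 24.5 = 2
x=9: ŷ = 14 + 1.5·9 = 27.5; e = 26.5 − 27.5 = -1
x=11: ŷ = 14 + 1.5·11 = 30.5; e = 29.5 − 30.5 = -1
x=17: ŷ = 14 + 1.5·17 = 39.5; e = 37 − 39.5 = -2.5
x=19: ŷ = 14 + 1.5·19 = 42.5; e = 39.5 − 42.5 = -3
x=25: ŷ = 14 + 1.5·25 = 51.5; e = 53.5 − 51.5 = 2
x=27: ŷ = 14 + 1.5·27 = 54.5; e = 56.5 − 54.5 = 2
SSE = 2.25 + 4 + 1 + 1 + 6.25 + 9 + 4 + 4 = 31.5
s = √(31.5/6) = √5.25 ≈ 2.291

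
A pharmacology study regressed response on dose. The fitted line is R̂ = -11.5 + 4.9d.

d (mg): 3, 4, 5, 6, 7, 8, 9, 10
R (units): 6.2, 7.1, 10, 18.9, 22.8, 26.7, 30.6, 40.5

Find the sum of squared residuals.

SSE = 34

d=3: R̂ = -11.5 + 4.9·3 = 3.2; e = 6.2 − 3.2 = 3
d=4: R̂ = -11.5 + 4.9·4 = 8.1; e = 7.1 − 8.1 = -1
d=5: R̂ = -11.5 + 4.9·5 = 13; e = 10 − 13 = -3
d=6: R̂ = -11.5 + 4.9·6 = 17.9; e = 18.9 − 17.9 = 1
d=7: R̂ = -11.5 + 4.9·7 = 22.8; e = 22.8 − 22.8 = 0
d=8: R̂ = -11.5 + 4.9·8 = 27.7; e = 26.7 − 27.7 = -1
d=9: R̂ = -11.5 + 4.9·9 = 32.6; e = 30.6 − 32.6 = -2
d=10: R̂ = -11.5 + 4.9·10 = 37.5; e = 40.5 − 37.5 = 3
SSE = 9 + 1 + 9 + 1 + 0 + 1 + 4 + 9 = 34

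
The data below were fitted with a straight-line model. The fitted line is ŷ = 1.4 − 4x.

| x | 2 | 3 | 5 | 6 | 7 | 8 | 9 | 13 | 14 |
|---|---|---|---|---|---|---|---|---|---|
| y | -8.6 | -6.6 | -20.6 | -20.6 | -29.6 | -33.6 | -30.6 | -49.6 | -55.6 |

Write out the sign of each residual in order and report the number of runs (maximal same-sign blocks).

x=2: ŷ = 1.4 − 4·2 = -6.6; r = -8.6 − (-6.6) = -2
x=3: ŷ = 1.4 − 4·3 = -10.6; r = -6.6 − (-10.6) = 4
x=5: ŷ = 1.4 − 4·5 = -18.6; r = -20.6 − (-18.6) = -2
x=6: ŷ = 1.4 − 4·6 = -22.6; r = -20.6 − (-22.6) = 2
x=7: ŷ = 1.4 − 4·7 = -26.6; r = -29.6 − (-26.6) = -3
x=8: ŷ = 1.4 − 4·8 = -30.6; r = -33.6 − (-30.6) = -3
x=9: ŷ = 1.4 − 4·9 = -34.6; r = -30.6 − (-34.6) = 4
x=13: ŷ = 1.4 − 4·13 = -50.6; r = -49.6 − (-50.6) = 1
x=14: ŷ = 1.4 − 4·14 = -54.6; r = -55.6 − (-54.6) = -1
Signs: − + − + − − + + −
Runs: −×1, +×1, −×1, +×1, −×2, +×2, −×1 → 7

7 runs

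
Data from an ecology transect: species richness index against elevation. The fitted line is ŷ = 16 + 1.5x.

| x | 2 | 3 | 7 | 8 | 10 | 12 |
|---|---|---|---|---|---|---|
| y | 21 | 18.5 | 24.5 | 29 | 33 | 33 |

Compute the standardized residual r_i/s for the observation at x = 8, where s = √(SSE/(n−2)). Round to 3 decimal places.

0.471

x=2: ŷ = 16 + 1.5·2 = 19; r = 21 − 19 = 2
x=3: ŷ = 16 + 1.5·3 = 20.5; r = 18.5 − 20.5 = -2
x=7: ŷ = 16 + 1.5·7 = 26.5; r = 24.5 − 26.5 = -2
x=8: ŷ = 16 + 1.5·8 = 28; r = 29 − 28 = 1
x=10: ŷ = 16 + 1.5·10 = 31; r = 33 − 31 = 2
x=12: ŷ = 16 + 1.5·12 = 34; r = 33 − 34 = -1
SSE = 4 + 4 + 4 + 1 + 4 + 1 = 18
s = √(18/4) = 2.12132
r/s = 1 / 2.12132 = 0.471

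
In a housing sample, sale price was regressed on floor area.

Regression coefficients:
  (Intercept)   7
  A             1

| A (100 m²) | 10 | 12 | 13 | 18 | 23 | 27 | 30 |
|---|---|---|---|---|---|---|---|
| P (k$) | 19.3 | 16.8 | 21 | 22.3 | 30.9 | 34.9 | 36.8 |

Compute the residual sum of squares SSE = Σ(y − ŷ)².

A=10: P̂ = 7 + 10 = 17; r = 19.3 − 17 = 2.3
A=12: P̂ = 7 + 12 = 19; r = 16.8 − 19 = -2.2
A=13: P̂ = 7 + 13 = 20; r = 21 − 20 = 1
A=18: P̂ = 7 + 18 = 25; r = 22.3 − 25 = -2.7
A=23: P̂ = 7 + 23 = 30; r = 30.9 − 30 = 0.9
A=27: P̂ = 7 + 27 = 34; r = 34.9 − 34 = 0.9
A=30: P̂ = 7 + 30 = 37; r = 36.8 − 37 = -0.2
SSE = 5.29 + 4.84 + 1 + 7.29 + 0.81 + 0.81 + 0.04 = 20.08

SSE = 20.08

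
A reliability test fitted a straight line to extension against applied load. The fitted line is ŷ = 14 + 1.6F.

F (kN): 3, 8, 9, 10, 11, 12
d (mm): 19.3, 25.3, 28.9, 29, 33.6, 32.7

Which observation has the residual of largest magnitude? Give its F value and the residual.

F=3: ŷ = 14 + 1.6·3 = 18.8; r = 19.3 − 18.8 = 0.5
F=8: ŷ = 14 + 1.6·8 = 26.8; r = 25.3 − 26.8 = -1.5
F=9: ŷ = 14 + 1.6·9 = 28.4; r = 28.9 − 28.4 = 0.5
F=10: ŷ = 14 + 1.6·10 = 30; r = 29 − 30 = -1
F=11: ŷ = 14 + 1.6·11 = 31.6; r = 33.6 − 31.6 = 2
F=12: ŷ = 14 + 1.6·12 = 33.2; r = 32.7 − 33.2 = -0.5
Largest |r| is 2 at F = 11, residual 2.

F = 11, r = 2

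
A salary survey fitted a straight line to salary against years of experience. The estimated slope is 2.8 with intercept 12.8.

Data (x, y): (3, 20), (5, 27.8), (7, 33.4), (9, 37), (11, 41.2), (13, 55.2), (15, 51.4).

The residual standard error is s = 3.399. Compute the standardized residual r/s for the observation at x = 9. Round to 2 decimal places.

-0.29

ŷ = 12.8 + 2.8·9 = 38
r = 37 − 38 = -1
r/s = -1 / 3.399 = -0.29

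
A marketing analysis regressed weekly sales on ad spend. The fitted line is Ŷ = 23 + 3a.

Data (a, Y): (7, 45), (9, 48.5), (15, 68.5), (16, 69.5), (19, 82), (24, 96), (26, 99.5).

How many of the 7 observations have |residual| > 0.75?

a=7: Ŷ = 23 + 3·7 = 44; r = 45 − 44 = 1
a=9: Ŷ = 23 + 3·9 = 50; r = 48.5 − 50 = -1.5
a=15: Ŷ = 23 + 3·15 = 68; r = 68.5 − 68 = 0.5
a=16: Ŷ = 23 + 3·16 = 71; r = 69.5 − 71 = -1.5
a=19: Ŷ = 23 + 3·19 = 80; r = 82 − 80 = 2
a=24: Ŷ = 23 + 3·24 = 95; r = 96 − 95 = 1
a=26: Ŷ = 23 + 3·26 = 101; r = 99.5 − 101 = -1.5
|r| > 0.75: a=7 (|r|=1), a=9 (|r|=1.5), a=16 (|r|=1.5), a=19 (|r|=2), a=24 (|r|=1), a=26 (|r|=1.5) → 6

6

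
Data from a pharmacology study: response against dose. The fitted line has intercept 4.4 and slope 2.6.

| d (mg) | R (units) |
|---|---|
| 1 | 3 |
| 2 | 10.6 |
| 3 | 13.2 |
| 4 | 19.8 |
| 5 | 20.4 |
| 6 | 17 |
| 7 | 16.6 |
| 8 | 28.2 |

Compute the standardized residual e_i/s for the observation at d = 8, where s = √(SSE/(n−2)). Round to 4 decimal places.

0.7137

d=1: ŷ = 4.4 + 2.6·1 = 7; e = 3 − 7 = -4
d=2: ŷ = 4.4 + 2.6·2 = 9.6; e = 10.6 − 9.6 = 1
d=3: ŷ = 4.4 + 2.6·3 = 12.2; e = 13.2 − 12.2 = 1
d=4: ŷ = 4.4 + 2.6·4 = 14.8; e = 19.8 − 14.8 = 5
d=5: ŷ = 4.4 + 2.6·5 = 17.4; e = 20.4 − 17.4 = 3
d=6: ŷ = 4.4 + 2.6·6 = 20; e = 17 − 20 = -3
d=7: ŷ = 4.4 + 2.6·7 = 22.6; e = 16.6 − 22.6 = -6
d=8: ŷ = 4.4 + 2.6·8 = 25.2; e = 28.2 − 25.2 = 3
SSE = 16 + 1 + 1 + 25 + 9 + 9 + 36 + 9 = 106
s = √(106/6) = 4.20317
e/s = 3 / 4.20317 = 0.7137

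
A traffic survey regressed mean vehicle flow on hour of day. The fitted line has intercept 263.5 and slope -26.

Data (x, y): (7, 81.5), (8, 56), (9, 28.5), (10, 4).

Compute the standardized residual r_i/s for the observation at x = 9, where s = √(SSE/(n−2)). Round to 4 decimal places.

x=7: ŷ = 263.5 − 26·7 = 81.5; r = 81.5 − 81.5 = 0
x=8: ŷ = 263.5 − 26·8 = 55.5; r = 56 − 55.5 = 0.5
x=9: ŷ = 263.5 − 26·9 = 29.5; r = 28.5 − 29.5 = -1
x=10: ŷ = 263.5 − 26·10 = 3.5; r = 4 − 3.5 = 0.5
SSE = 0 + 0.25 + 1 + 0.25 = 1.5
s = √(1.5/2) = 0.866025
r/s = -1 / 0.866025 = -1.1547

-1.1547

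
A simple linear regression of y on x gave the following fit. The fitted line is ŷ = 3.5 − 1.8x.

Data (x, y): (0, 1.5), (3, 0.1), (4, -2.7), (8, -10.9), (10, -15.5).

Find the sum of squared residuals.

x=0: ŷ = 3.5 − 1.8·0 = 3.5; r = 1.5 − 3.5 = -2
x=3: ŷ = 3.5 − 1.8·3 = -1.9; r = 0.1 − (-1.9) = 2
x=4: ŷ = 3.5 − 1.8·4 = -3.7; r = -2.7 − (-3.7) = 1
x=8: ŷ = 3.5 − 1.8·8 = -10.9; r = -10.9 − (-10.9) = 0
x=10: ŷ = 3.5 − 1.8·10 = -14.5; r = -15.5 − (-14.5) = -1
SSE = 4 + 4 + 1 + 0 + 1 = 10

SSE = 10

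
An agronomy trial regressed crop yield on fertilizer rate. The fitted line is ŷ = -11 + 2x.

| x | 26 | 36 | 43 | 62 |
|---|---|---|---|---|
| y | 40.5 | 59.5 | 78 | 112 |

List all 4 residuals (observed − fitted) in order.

-0.5, -1.5, 3, -1

x=26: ŷ = -11 + 2·26 = 41; r = 40.5 − 41 = -0.5
x=36: ŷ = -11 + 2·36 = 61; r = 59.5 − 61 = -1.5
x=43: ŷ = -11 + 2·43 = 75; r = 78 − 75 = 3
x=62: ŷ = -11 + 2·62 = 113; r = 112 − 113 = -1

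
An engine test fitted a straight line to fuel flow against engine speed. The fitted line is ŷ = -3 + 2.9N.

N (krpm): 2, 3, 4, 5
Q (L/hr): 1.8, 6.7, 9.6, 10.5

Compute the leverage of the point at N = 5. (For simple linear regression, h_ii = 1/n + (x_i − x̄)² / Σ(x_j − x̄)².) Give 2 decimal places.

h = 0.70

N̄ = (2 + 3 + 4 + 5)/4 = 3.5
Σ(N − N̄)² = 2.25 + 0.25 + 0.25 + 2.25 = 5
h = 1/4 + (1.5)²/5 = 0.25 + 0.45 = 0.70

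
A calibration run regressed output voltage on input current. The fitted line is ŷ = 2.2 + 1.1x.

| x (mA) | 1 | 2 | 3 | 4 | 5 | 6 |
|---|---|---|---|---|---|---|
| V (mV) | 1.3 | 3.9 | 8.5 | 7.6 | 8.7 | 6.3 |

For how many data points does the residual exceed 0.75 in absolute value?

x=1: ŷ = 2.2 + 1.1·1 = 3.3; e = 1.3 − 3.3 = -2
x=2: ŷ = 2.2 + 1.1·2 = 4.4; e = 3.9 − 4.4 = -0.5
x=3: ŷ = 2.2 + 1.1·3 = 5.5; e = 8.5 − 5.5 = 3
x=4: ŷ = 2.2 + 1.1·4 = 6.6; e = 7.6 − 6.6 = 1
x=5: ŷ = 2.2 + 1.1·5 = 7.7; e = 8.7 − 7.7 = 1
x=6: ŷ = 2.2 + 1.1·6 = 8.8; e = 6.3 − 8.8 = -2.5
|e| > 0.75: x=1 (|e|=2), x=3 (|e|=3), x=4 (|e|=1), x=5 (|e|=1), x=6 (|e|=2.5) → 5

5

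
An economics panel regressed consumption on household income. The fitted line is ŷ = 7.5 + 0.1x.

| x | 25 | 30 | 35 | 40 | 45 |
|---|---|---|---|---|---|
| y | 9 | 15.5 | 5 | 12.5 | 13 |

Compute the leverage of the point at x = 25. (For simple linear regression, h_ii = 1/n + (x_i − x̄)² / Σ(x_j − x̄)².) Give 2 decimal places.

x̄ = (25 + 30 + 35 + 40 + 45)/5 = 35
Σ(x − x̄)² = 100 + 25 + 0 + 25 + 100 = 250
h = 1/5 + (-10)²/250 = 0.2 + 0.4 = 0.60

h = 0.60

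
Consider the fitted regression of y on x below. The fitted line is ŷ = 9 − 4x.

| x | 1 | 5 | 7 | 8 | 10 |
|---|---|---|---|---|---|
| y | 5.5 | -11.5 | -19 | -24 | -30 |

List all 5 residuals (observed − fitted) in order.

x=1: ŷ = 9 − 4·1 = 5; r = 5.5 − 5 = 0.5
x=5: ŷ = 9 − 4·5 = -11; r = -11.5 − (-11) = -0.5
x=7: ŷ = 9 − 4·7 = -19; r = -19 − (-19) = 0
x=8: ŷ = 9 − 4·8 = -23; r = -24 − (-23) = -1
x=10: ŷ = 9 − 4·10 = -31; r = -30 − (-31) = 1

0.5, -0.5, 0, -1, 1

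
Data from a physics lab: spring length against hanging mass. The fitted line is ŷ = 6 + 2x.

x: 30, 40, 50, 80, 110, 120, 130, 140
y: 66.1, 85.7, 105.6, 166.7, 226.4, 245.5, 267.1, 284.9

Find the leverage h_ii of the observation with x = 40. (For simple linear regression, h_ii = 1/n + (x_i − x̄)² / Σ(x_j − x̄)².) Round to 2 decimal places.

h = 0.30

x̄ = (30 + 40 + 50 + 80 + 110 + 120 + 130 + 140)/8 = 87.5
Σ(x − x̄)² = 3306.25 + 2256.25 + 1406.25 + 56.25 + 506.25 + 1056.25 + 1806.25 + 2756.25 = 13150
h = 1/8 + (-47.5)²/13150 = 0.125 + 0.171578 = 0.30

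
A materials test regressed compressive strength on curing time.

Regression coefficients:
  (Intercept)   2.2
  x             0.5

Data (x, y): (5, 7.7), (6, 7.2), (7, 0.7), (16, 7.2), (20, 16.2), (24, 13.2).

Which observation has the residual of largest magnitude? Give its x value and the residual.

x = 7, r = -5

x=5: ŷ = 2.2 + 0.5·5 = 4.7; r = 7.7 − 4.7 = 3
x=6: ŷ = 2.2 + 0.5·6 = 5.2; r = 7.2 − 5.2 = 2
x=7: ŷ = 2.2 + 0.5·7 = 5.7; r = 0.7 − 5.7 = -5
x=16: ŷ = 2.2 + 0.5·16 = 10.2; r = 7.2 − 10.2 = -3
x=20: ŷ = 2.2 + 0.5·20 = 12.2; r = 16.2 − 12.2 = 4
x=24: ŷ = 2.2 + 0.5·24 = 14.2; r = 13.2 − 14.2 = -1
Largest |r| is 5 at x = 7, residual -5.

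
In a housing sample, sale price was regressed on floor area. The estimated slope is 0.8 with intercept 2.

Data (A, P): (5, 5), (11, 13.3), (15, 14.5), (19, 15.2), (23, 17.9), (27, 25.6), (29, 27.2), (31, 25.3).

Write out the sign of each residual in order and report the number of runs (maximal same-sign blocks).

5 runs

A=5: P̂ = 2 + 0.8·5 = 6; e = 5 − 6 = -1
A=11: P̂ = 2 + 0.8·11 = 10.8; e = 13.3 − 10.8 = 2.5
A=15: P̂ = 2 + 0.8·15 = 14; e = 14.5 − 14 = 0.5
A=19: P̂ = 2 + 0.8·19 = 17.2; e = 15.2 − 17.2 = -2
A=23: P̂ = 2 + 0.8·23 = 20.4; e = 17.9 − 20.4 = -2.5
A=27: P̂ = 2 + 0.8·27 = 23.6; e = 25.6 − 23.6 = 2
A=29: P̂ = 2 + 0.8·29 = 25.2; e = 27.2 − 25.2 = 2
A=31: P̂ = 2 + 0.8·31 = 26.8; e = 25.3 − 26.8 = -1.5
Signs: − + + − − + + −
Runs: −×1, +×2, −×2, +×2, −×1 → 5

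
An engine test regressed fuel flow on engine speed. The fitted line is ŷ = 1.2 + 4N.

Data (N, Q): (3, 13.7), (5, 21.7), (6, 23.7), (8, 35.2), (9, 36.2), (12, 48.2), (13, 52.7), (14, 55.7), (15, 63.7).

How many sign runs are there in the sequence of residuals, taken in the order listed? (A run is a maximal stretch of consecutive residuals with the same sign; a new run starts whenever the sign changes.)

N=3: ŷ = 1.2 + 4·3 = 13.2; r = 13.7 − 13.2 = 0.5
N=5: ŷ = 1.2 + 4·5 = 21.2; r = 21.7 − 21.2 = 0.5
N=6: ŷ = 1.2 + 4·6 = 25.2; r = 23.7 − 25.2 = -1.5
N=8: ŷ = 1.2 + 4·8 = 33.2; r = 35.2 − 33.2 = 2
N=9: ŷ = 1.2 + 4·9 = 37.2; r = 36.2 − 37.2 = -1
N=12: ŷ = 1.2 + 4·12 = 49.2; r = 48.2 − 49.2 = -1
N=13: ŷ = 1.2 + 4·13 = 53.2; r = 52.7 − 53.2 = -0.5
N=14: ŷ = 1.2 + 4·14 = 57.2; r = 55.7 − 57.2 = -1.5
N=15: ŷ = 1.2 + 4·15 = 61.2; r = 63.7 − 61.2 = 2.5
Signs: + + − + − − − − +
Runs: +×2, −×1, +×1, −×4, +×1 → 5

5 runs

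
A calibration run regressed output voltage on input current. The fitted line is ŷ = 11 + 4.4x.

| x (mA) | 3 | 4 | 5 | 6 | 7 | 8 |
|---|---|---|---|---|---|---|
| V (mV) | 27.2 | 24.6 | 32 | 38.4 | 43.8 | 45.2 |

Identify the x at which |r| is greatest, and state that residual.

x = 4, r = -4

x=3: ŷ = 11 + 4.4·3 = 24.2; r = 27.2 − 24.2 = 3
x=4: ŷ = 11 + 4.4·4 = 28.6; r = 24.6 − 28.6 = -4
x=5: ŷ = 11 + 4.4·5 = 33; r = 32 − 33 = -1
x=6: ŷ = 11 + 4.4·6 = 37.4; r = 38.4 − 37.4 = 1
x=7: ŷ = 11 + 4.4·7 = 41.8; r = 43.8 − 41.8 = 2
x=8: ŷ = 11 + 4.4·8 = 46.2; r = 45.2 − 46.2 = -1
Largest |r| is 4 at x = 4, residual -4.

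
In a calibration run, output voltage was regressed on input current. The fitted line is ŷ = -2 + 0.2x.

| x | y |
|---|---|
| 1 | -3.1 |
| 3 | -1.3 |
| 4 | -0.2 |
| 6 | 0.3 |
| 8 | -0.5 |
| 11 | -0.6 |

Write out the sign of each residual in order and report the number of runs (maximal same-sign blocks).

3 runs

x=1: ŷ = -2 + 0.2·1 = -1.8; r = -3.1 − (-1.8) = -1.3
x=3: ŷ = -2 + 0.2·3 = -1.4; r = -1.3 − (-1.4) = 0.1
x=4: ŷ = -2 + 0.2·4 = -1.2; r = -0.2 − (-1.2) = 1
x=6: ŷ = -2 + 0.2·6 = -0.8; r = 0.3 − (-0.8) = 1.1
x=8: ŷ = -2 + 0.2·8 = -0.4; r = -0.5 − (-0.4) = -0.1
x=11: ŷ = -2 + 0.2·11 = 0.2; r = -0.6 − 0.2 = -0.8
Signs: − + + + − −
Runs: −×1, +×3, −×2 → 3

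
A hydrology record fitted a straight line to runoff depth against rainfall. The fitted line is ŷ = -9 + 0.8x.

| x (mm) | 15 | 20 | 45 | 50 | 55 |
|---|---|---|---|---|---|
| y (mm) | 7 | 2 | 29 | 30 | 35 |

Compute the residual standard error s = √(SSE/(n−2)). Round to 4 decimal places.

x=15: ŷ = -9 + 0.8·15 = 3; e = 7 − 3 = 4
x=20: ŷ = -9 + 0.8·20 = 7; e = 2 − 7 = -5
x=45: ŷ = -9 + 0.8·45 = 27; e = 29 − 27 = 2
x=50: ŷ = -9 + 0.8·50 = 31; e = 30 − 31 = -1
x=55: ŷ = -9 + 0.8·55 = 35; e = 35 − 35 = 0
SSE = 16 + 25 + 4 + 1 + 0 = 46
s = √(46/3) = √15.3333 ≈ 3.9158

s = 3.9158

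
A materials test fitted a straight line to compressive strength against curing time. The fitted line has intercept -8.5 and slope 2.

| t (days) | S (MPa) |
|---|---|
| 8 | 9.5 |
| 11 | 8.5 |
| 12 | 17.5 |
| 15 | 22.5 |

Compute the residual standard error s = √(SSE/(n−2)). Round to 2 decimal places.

s = 4.12

t=8: ŷ = -8.5 + 2·8 = 7.5; e = 9.5 − 7.5 = 2
t=11: ŷ = -8.5 + 2·11 = 13.5; e = 8.5 − 13.5 = -5
t=12: ŷ = -8.5 + 2·12 = 15.5; e = 17.5 − 15.5 = 2
t=15: ŷ = -8.5 + 2·15 = 21.5; e = 22.5 − 21.5 = 1
SSE = 4 + 25 + 4 + 1 = 34
s = √(34/2) = √17 ≈ 4.12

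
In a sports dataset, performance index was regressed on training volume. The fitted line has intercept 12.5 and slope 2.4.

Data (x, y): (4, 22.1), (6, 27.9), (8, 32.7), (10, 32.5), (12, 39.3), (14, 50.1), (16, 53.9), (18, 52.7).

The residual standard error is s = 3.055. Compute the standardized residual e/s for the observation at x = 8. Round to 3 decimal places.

0.327

ŷ = 12.5 + 2.4·8 = 31.7
e = 32.7 − 31.7 = 1
e/s = 1 / 3.055 = 0.327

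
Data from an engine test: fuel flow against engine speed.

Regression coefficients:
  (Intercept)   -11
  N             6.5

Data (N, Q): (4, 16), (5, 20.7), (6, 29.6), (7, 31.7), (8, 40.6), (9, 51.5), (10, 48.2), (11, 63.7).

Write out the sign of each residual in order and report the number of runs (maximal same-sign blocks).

7 runs

N=4: ŷ = -11 + 6.5·4 = 15; r = 16 − 15 = 1
N=5: ŷ = -11 + 6.5·5 = 21.5; r = 20.7 − 21.5 = -0.8
N=6: ŷ = -11 + 6.5·6 = 28; r = 29.6 − 28 = 1.6
N=7: ŷ = -11 + 6.5·7 = 34.5; r = 31.7 − 34.5 = -2.8
N=8: ŷ = -11 + 6.5·8 = 41; r = 40.6 − 41 = -0.4
N=9: ŷ = -11 + 6.5·9 = 47.5; r = 51.5 − 47.5 = 4
N=10: ŷ = -11 + 6.5·10 = 54; r = 48.2 − 54 = -5.8
N=11: ŷ = -11 + 6.5·11 = 60.5; r = 63.7 − 60.5 = 3.2
Signs: + − + − − + − +
Runs: +×1, −×1, +×1, −×2, +×1, −×1, +×1 → 7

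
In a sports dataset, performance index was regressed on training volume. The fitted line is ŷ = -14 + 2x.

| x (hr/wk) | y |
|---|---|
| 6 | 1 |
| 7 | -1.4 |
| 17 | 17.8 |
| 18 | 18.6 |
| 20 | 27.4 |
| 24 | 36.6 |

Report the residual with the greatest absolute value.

r = -3.4

x=6: ŷ = -14 + 2·6 = -2; r = 1 − (-2) = 3
x=7: ŷ = -14 + 2·7 = 0; r = -1.4 − 0 = -1.4
x=17: ŷ = -14 + 2·17 = 20; r = 17.8 − 20 = -2.2
x=18: ŷ = -14 + 2·18 = 22; r = 18.6 − 22 = -3.4
x=20: ŷ = -14 + 2·20 = 26; r = 27.4 − 26 = 1.4
x=24: ŷ = -14 + 2·24 = 34; r = 36.6 − 34 = 2.6
Largest |r| is 3.4 at x = 18, residual -3.4.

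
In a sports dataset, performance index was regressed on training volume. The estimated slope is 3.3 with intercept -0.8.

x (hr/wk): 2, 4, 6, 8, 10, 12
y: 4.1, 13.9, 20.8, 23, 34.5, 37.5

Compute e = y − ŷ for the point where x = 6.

ŷ = -0.8 + 3.3·6 = 19
e = 20.8 − 19 = 1.8

e = 1.8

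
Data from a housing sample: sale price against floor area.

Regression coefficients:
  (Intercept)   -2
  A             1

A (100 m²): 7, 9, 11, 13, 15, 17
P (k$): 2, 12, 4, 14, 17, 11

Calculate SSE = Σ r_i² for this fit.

SSE = 100

A=7: P̂ = -2 + 7 = 5; r = 2 − 5 = -3
A=9: P̂ = -2 + 9 = 7; r = 12 − 7 = 5
A=11: P̂ = -2 + 11 = 9; r = 4 − 9 = -5
A=13: P̂ = -2 + 13 = 11; r = 14 − 11 = 3
A=15: P̂ = -2 + 15 = 13; r = 17 − 13 = 4
A=17: P̂ = -2 + 17 = 15; r = 11 − 15 = -4
SSE = 9 + 25 + 25 + 9 + 16 + 16 = 100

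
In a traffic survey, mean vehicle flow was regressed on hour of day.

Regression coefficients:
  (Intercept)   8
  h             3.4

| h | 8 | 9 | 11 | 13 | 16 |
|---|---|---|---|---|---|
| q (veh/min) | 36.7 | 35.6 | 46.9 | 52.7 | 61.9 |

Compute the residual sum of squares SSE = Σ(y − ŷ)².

h=8: ŷ = 8 + 3.4·8 = 35.2; e = 36.7 − 35.2 = 1.5
h=9: ŷ = 8 + 3.4·9 = 38.6; e = 35.6 − 38.6 = -3
h=11: ŷ = 8 + 3.4·11 = 45.4; e = 46.9 − 45.4 = 1.5
h=13: ŷ = 8 + 3.4·13 = 52.2; e = 52.7 − 52.2 = 0.5
h=16: ŷ = 8 + 3.4·16 = 62.4; e = 61.9 − 62.4 = -0.5
SSE = 2.25 + 9 + 2.25 + 0.25 + 0.25 = 14

SSE = 14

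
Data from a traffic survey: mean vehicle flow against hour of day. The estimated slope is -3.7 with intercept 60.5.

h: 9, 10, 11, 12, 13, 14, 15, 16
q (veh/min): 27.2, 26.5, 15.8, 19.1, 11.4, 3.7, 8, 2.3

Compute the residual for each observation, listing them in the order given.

0, 3, -4, 3, -1, -5, 3, 1

h=9: q̂ = 60.5 − 3.7·9 = 27.2; r = 27.2 − 27.2 = 0
h=10: q̂ = 60.5 − 3.7·10 = 23.5; r = 26.5 − 23.5 = 3
h=11: q̂ = 60.5 − 3.7·11 = 19.8; r = 15.8 − 19.8 = -4
h=12: q̂ = 60.5 − 3.7·12 = 16.1; r = 19.1 − 16.1 = 3
h=13: q̂ = 60.5 − 3.7·13 = 12.4; r = 11.4 − 12.4 = -1
h=14: q̂ = 60.5 − 3.7·14 = 8.7; r = 3.7 − 8.7 = -5
h=15: q̂ = 60.5 − 3.7·15 = 5; r = 8 − 5 = 3
h=16: q̂ = 60.5 − 3.7·16 = 1.3; r = 2.3 − 1.3 = 1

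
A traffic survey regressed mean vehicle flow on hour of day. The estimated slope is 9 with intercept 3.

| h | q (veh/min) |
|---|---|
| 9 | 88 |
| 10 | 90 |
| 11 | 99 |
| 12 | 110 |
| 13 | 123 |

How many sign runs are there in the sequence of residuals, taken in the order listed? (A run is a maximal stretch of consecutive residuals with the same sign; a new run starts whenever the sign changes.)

3 runs

h=9: q̂ = 3 + 9·9 = 84; r = 88 − 84 = 4
h=10: q̂ = 3 + 9·10 = 93; r = 90 − 93 = -3
h=11: q̂ = 3 + 9·11 = 102; r = 99 − 102 = -3
h=12: q̂ = 3 + 9·12 = 111; r = 110 − 111 = -1
h=13: q̂ = 3 + 9·13 = 120; r = 123 − 120 = 3
Signs: + − − − +
Runs: +×1, −×3, +×1 → 3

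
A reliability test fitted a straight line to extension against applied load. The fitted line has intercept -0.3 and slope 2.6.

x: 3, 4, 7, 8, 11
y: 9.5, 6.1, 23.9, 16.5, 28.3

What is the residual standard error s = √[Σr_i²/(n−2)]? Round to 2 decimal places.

s = 4.90

x=3: ŷ = -0.3 + 2.6·3 = 7.5; r = 9.5 − 7.5 = 2
x=4: ŷ = -0.3 + 2.6·4 = 10.1; r = 6.1 − 10.1 = -4
x=7: ŷ = -0.3 + 2.6·7 = 17.9; r = 23.9 − 17.9 = 6
x=8: ŷ = -0.3 + 2.6·8 = 20.5; r = 16.5 − 20.5 = -4
x=11: ŷ = -0.3 + 2.6·11 = 28.3; r = 28.3 − 28.3 = 0
SSE = 4 + 16 + 36 + 16 + 0 = 72
s = √(72/3) = √24 ≈ 4.90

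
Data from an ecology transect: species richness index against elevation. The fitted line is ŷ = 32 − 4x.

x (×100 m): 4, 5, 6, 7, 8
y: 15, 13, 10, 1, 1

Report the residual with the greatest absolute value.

x=4: ŷ = 32 − 4·4 = 16; e = 15 − 16 = -1
x=5: ŷ = 32 − 4·5 = 12; e = 13 − 12 = 1
x=6: ŷ = 32 − 4·6 = 8; e = 10 − 8 = 2
x=7: ŷ = 32 − 4·7 = 4; e = 1 − 4 = -3
x=8: ŷ = 32 − 4·8 = 0; e = 1 − 0 = 1
Largest |e| is 3 at x = 7, residual -3.

e = -3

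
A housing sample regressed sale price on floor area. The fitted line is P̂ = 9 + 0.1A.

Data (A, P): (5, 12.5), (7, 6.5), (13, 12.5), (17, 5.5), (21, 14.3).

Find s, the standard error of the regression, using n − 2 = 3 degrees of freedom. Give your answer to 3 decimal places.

s = 4.523

A=5: P̂ = 9 + 0.1·5 = 9.5; e = 12.5 − 9.5 = 3
A=7: P̂ = 9 + 0.1·7 = 9.7; e = 6.5 − 9.7 = -3.2
A=13: P̂ = 9 + 0.1·13 = 10.3; e = 12.5 − 10.3 = 2.2
A=17: P̂ = 9 + 0.1·17 = 10.7; e = 5.5 − 10.7 = -5.2
A=21: P̂ = 9 + 0.1·21 = 11.1; e = 14.3 − 11.1 = 3.2
SSE = 9 + 10.24 + 4.84 + 27.04 + 10.24 = 61.36
s = √(61.36/3) = √20.4533 ≈ 4.523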